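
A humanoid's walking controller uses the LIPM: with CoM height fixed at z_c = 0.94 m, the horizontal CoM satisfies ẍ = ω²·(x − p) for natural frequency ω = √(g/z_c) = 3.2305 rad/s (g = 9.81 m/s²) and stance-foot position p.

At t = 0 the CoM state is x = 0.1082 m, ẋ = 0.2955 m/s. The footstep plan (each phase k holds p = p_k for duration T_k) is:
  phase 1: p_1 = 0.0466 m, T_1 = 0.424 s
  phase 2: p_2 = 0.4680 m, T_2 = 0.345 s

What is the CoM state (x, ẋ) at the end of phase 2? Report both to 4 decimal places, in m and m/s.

phase 1: p=0.0466, T=0.424, ωT=1.369732, cosh=2.094236, sinh=1.840061; start (x,ẋ)=(0.108200, 0.295500) → end (x,ẋ)=(0.343919, 0.985016)
phase 2: p=0.4680, T=0.345, ωT=1.114522, cosh=1.688092, sinh=1.360020; start (x,ẋ)=(0.343919, 0.985016) → end (x,ẋ)=(0.673225, 1.117642)

x = 0.6732, ẋ = 1.1176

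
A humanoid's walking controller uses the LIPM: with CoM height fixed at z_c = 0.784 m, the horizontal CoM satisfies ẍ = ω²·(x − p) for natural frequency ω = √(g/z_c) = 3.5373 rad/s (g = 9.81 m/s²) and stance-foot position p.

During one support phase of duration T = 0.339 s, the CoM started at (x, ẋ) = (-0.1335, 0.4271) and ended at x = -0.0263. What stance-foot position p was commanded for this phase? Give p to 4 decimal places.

p = -0.0410

ωT = 3.5373·0.339 = 1.199145; cosh(ωT) = 1.809365, sinh(ωT) = 1.507913
x(T) = p + (x₀−p)·cosh(ωT) + (ẋ₀/ω)·sinh(ωT) ⇒ p·(1 − cosh) = x(T) − x₀·cosh − (ẋ₀/ω)·sinh
numerator   = -0.0263 − (-0.1335)·1.809365 − (0.4271/3.5373)·1.507913 = 0.033182
denominator = 1 − 1.809365 = -0.809365
p = 0.033182 / -0.809365 = -0.0410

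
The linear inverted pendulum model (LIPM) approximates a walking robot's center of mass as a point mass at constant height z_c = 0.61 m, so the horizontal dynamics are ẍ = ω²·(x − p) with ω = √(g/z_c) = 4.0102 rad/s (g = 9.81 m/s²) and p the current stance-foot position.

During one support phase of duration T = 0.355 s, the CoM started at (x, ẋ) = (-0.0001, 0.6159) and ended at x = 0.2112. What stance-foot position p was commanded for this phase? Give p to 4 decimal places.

ωT = 4.0102·0.355 = 1.423621; cosh(ωT) = 2.196484, sinh(ωT) = 1.955644
x(T) = p + (x₀−p)·cosh(ωT) + (ẋ₀/ω)·sinh(ωT) ⇒ p·(1 − cosh) = x(T) − x₀·cosh − (ẋ₀/ω)·sinh
numerator   = 0.2112 − (-0.0001)·2.196484 − (0.6159/4.0102)·1.955644 = -0.088935
denominator = 1 − 2.196484 = -1.196484
p = -0.088935 / -1.196484 = 0.0743

p = 0.0743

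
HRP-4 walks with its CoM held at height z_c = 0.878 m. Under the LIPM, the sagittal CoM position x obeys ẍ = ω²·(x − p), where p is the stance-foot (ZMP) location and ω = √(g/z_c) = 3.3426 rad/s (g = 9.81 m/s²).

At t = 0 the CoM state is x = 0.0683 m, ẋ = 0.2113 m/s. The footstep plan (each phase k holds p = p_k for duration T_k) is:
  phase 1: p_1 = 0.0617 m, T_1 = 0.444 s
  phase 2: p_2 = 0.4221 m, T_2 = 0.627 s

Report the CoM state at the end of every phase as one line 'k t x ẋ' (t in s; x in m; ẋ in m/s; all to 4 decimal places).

phase 1: p=0.0617, T=0.444, ωT=1.484114, cosh=2.318880, sinh=2.092177; start (x,ẋ)=(0.068300, 0.211300) → end (x,ẋ)=(0.209260, 0.536135)
phase 2: p=0.4221, T=0.627, ωT=2.095810, cosh=4.127499, sinh=4.004528; start (x,ẋ)=(0.209260, 0.536135) → end (x,ẋ)=(0.185908, -0.636079)

1 0.4440 0.2093 0.5361
2 1.0710 0.1859 -0.6361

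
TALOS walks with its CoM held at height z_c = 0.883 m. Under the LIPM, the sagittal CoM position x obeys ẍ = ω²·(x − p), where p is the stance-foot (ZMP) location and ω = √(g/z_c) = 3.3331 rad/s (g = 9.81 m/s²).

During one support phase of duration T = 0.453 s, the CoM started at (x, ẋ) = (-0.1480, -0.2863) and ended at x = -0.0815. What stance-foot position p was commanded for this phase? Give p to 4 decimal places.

ωT = 3.3331·0.453 = 1.509894; cosh(ωT) = 2.373593, sinh(ωT) = 2.152660
x(T) = p + (x₀−p)·cosh(ωT) + (ẋ₀/ω)·sinh(ωT) ⇒ p·(1 − cosh) = x(T) − x₀·cosh − (ẋ₀/ω)·sinh
numerator   = -0.0815 − (-0.1480)·2.373593 − (-0.2863/3.3331)·2.152660 = 0.454697
denominator = 1 − 2.373593 = -1.373593
p = 0.454697 / -1.373593 = -0.3310

p = -0.3310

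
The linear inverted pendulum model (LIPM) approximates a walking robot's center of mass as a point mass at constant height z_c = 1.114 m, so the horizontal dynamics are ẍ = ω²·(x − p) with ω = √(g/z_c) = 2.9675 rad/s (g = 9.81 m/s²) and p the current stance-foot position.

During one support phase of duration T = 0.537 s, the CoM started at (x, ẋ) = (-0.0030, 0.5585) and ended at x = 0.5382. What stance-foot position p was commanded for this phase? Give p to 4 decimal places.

ωT = 2.9675·0.537 = 1.593547; cosh(ωT) = 2.562190, sinh(ωT) = 2.358986
x(T) = p + (x₀−p)·cosh(ωT) + (ẋ₀/ω)·sinh(ωT) ⇒ p·(1 − cosh) = x(T) − x₀·cosh − (ẋ₀/ω)·sinh
numerator   = 0.5382 − (-0.0030)·2.562190 − (0.5585/2.9675)·2.358986 = 0.101912
denominator = 1 − 2.562190 = -1.562190
p = 0.101912 / -1.562190 = -0.0652

p = -0.0652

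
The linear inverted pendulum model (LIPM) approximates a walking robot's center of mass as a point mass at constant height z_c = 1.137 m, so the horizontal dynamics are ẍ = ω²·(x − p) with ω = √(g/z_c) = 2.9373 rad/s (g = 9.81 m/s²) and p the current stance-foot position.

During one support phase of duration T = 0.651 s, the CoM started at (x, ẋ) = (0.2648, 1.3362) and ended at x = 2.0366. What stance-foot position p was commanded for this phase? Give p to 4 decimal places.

ωT = 2.9373·0.651 = 1.912182; cosh(ωT) = 3.457800, sinh(ωT) = 3.310042
x(T) = p + (x₀−p)·cosh(ωT) + (ẋ₀/ω)·sinh(ωT) ⇒ p·(1 − cosh) = x(T) − x₀·cosh − (ẋ₀/ω)·sinh
numerator   = 2.0366 − (0.2648)·3.457800 − (1.3362/2.9373)·3.310042 = -0.384789
denominator = 1 − 3.457800 = -2.457800
p = -0.384789 / -2.457800 = 0.1566

p = 0.1566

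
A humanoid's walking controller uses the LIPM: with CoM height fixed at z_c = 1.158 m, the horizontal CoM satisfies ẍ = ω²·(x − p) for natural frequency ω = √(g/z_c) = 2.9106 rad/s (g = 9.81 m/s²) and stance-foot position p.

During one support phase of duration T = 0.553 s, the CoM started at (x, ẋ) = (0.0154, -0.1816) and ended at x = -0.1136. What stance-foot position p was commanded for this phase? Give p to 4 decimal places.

ωT = 2.9106·0.553 = 1.609562; cosh(ωT) = 2.600297, sinh(ωT) = 2.400322
x(T) = p + (x₀−p)·cosh(ωT) + (ẋ₀/ω)·sinh(ωT) ⇒ p·(1 − cosh) = x(T) − x₀·cosh − (ẋ₀/ω)·sinh
numerator   = -0.1136 − (0.0154)·2.600297 − (-0.1816/2.9106)·2.400322 = -0.003882
denominator = 1 − 2.600297 = -1.600297
p = -0.003882 / -1.600297 = 0.0024

p = 0.0024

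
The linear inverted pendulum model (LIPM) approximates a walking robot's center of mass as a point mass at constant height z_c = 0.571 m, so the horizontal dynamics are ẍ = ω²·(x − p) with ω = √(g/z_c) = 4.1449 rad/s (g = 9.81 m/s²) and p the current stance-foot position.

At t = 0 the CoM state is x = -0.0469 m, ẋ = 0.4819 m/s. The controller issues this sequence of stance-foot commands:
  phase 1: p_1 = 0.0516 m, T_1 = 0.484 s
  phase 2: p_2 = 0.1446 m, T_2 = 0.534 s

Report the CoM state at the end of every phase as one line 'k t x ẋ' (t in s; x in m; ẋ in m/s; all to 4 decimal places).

phase 1: p=0.0516, T=0.484, ωT=2.006132, cosh=3.784505, sinh=3.649997; start (x,ẋ)=(-0.046900, 0.481900) → end (x,ẋ)=(0.103187, 0.333559)
phase 2: p=0.1446, T=0.534, ωT=2.213377, cosh=4.627940, sinh=4.518609; start (x,ẋ)=(0.103187, 0.333559) → end (x,ẋ)=(0.316577, 0.768063)

1 0.4840 0.1032 0.3336
2 1.0180 0.3166 0.7681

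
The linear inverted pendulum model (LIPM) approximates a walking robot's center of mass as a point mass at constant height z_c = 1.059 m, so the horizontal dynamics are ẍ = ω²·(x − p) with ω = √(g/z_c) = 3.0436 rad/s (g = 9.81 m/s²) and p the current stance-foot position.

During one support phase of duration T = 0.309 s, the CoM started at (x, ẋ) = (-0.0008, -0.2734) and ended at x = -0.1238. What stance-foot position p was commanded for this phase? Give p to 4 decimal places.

p = 0.0528

ωT = 3.0436·0.309 = 0.940472; cosh(ωT) = 1.475817, sinh(ωT) = 1.085374
x(T) = p + (x₀−p)·cosh(ωT) + (ẋ₀/ω)·sinh(ωT) ⇒ p·(1 − cosh) = x(T) − x₀·cosh − (ẋ₀/ω)·sinh
numerator   = -0.1238 − (-0.0008)·1.475817 − (-0.2734/3.0436)·1.085374 = -0.025123
denominator = 1 − 1.475817 = -0.475817
p = -0.025123 / -0.475817 = 0.0528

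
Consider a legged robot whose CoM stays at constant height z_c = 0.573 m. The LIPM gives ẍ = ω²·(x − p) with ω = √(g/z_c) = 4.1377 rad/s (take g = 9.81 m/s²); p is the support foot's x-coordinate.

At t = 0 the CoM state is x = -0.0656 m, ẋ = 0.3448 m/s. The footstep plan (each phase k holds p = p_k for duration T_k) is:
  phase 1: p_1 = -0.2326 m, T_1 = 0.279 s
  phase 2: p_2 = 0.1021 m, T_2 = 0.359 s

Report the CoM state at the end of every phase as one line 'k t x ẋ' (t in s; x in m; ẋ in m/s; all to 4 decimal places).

phase 1: p=-0.2326, T=0.279, ωT=1.154418, cosh=1.743709, sinh=1.428468; start (x,ẋ)=(-0.065600, 0.344800) → end (x,ẋ)=(0.177636, 1.588297)
phase 2: p=0.1021, T=0.359, ωT=1.485434, cosh=2.321644, sinh=2.095240; start (x,ẋ)=(0.177636, 1.588297) → end (x,ẋ)=(1.081745, 4.342313)

1 0.2790 0.1776 1.5883
2 0.6380 1.0817 4.3423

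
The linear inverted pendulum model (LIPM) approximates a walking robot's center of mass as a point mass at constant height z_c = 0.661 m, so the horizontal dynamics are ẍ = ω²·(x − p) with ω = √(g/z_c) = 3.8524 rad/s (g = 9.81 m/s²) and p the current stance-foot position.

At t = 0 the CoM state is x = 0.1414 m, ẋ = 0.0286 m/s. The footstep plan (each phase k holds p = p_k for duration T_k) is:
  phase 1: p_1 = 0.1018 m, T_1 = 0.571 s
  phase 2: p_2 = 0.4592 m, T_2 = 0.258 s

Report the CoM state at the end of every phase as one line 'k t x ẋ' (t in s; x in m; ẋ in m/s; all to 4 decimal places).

1 0.5710 0.3157 0.8104
2 0.8290 0.4841 0.6003

phase 1: p=0.1018, T=0.571, ωT=2.199720, cosh=4.566662, sinh=4.455828; start (x,ẋ)=(0.141400, 0.028600) → end (x,ẋ)=(0.315720, 0.810366)
phase 2: p=0.4592, T=0.258, ωT=0.993919, cosh=1.535963, sinh=1.165840; start (x,ẋ)=(0.315720, 0.810366) → end (x,ẋ)=(0.484058, 0.600281)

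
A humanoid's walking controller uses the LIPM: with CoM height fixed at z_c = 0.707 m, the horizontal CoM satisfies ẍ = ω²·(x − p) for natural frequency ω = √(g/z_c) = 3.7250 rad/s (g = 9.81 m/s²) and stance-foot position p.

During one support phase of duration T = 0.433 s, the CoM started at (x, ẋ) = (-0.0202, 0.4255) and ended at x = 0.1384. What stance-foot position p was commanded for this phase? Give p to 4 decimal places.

ωT = 3.7250·0.433 = 1.612925; cosh(ωT) = 2.608385, sinh(ωT) = 2.409081
x(T) = p + (x₀−p)·cosh(ωT) + (ẋ₀/ω)·sinh(ωT) ⇒ p·(1 − cosh) = x(T) − x₀·cosh − (ẋ₀/ω)·sinh
numerator   = 0.1384 − (-0.0202)·2.608385 − (0.4255/3.7250)·2.409081 = -0.084096
denominator = 1 − 2.608385 = -1.608385
p = -0.084096 / -1.608385 = 0.0523

p = 0.0523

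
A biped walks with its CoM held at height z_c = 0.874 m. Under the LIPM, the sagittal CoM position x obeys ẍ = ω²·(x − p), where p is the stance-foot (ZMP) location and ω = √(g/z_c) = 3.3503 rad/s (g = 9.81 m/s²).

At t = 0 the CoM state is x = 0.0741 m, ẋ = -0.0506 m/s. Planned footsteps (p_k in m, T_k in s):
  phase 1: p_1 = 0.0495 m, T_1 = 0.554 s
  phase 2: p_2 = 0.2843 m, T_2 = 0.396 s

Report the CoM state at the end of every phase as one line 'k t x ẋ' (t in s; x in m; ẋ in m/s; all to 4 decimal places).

phase 1: p=0.0495, T=0.554, ωT=1.856066, cosh=3.277401, sinh=3.121115; start (x,ẋ)=(0.074100, -0.050600) → end (x,ẋ)=(0.082985, 0.091398)
phase 2: p=0.2843, T=0.396, ωT=1.326719, cosh=2.017002, sinh=1.751655; start (x,ẋ)=(0.082985, 0.091398) → end (x,ẋ)=(-0.073966, -0.997079)

1 0.5540 0.0830 0.0914
2 0.9500 -0.0740 -0.9971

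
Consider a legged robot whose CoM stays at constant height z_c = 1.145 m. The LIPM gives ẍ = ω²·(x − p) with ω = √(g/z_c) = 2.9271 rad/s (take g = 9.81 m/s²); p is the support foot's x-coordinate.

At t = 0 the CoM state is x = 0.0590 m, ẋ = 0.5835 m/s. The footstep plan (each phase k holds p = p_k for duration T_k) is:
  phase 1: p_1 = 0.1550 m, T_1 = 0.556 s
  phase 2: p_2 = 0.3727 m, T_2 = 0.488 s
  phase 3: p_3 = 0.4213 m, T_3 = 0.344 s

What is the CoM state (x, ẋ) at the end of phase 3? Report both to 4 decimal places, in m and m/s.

phase 1: p=0.1550, T=0.556, ωT=1.627468, cosh=2.643696, sinh=2.447270; start (x,ẋ)=(0.059000, 0.583500) → end (x,ẋ)=(0.389054, 0.854910)
phase 2: p=0.3727, T=0.488, ωT=1.428425, cosh=2.205904, sinh=1.966218; start (x,ẋ)=(0.389054, 0.854910) → end (x,ẋ)=(0.983043, 1.979971)
phase 3: p=0.4213, T=0.344, ωT=1.006922, cosh=1.551253, sinh=1.185911; start (x,ẋ)=(0.983043, 1.979971) → end (x,ẋ)=(2.094888, 5.021403)

x = 2.0949, ẋ = 5.0214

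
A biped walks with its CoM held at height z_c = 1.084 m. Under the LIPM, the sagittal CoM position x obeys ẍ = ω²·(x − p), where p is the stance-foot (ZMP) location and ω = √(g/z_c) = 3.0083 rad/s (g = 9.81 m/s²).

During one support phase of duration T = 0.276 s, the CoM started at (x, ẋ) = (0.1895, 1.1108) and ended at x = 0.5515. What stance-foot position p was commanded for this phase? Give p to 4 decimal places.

ωT = 3.0083·0.276 = 0.830291; cosh(ωT) = 1.364954, sinh(ωT) = 0.929032
x(T) = p + (x₀−p)·cosh(ωT) + (ẋ₀/ω)·sinh(ωT) ⇒ p·(1 − cosh) = x(T) − x₀·cosh − (ẋ₀/ω)·sinh
numerator   = 0.5515 − (0.1895)·1.364954 − (1.1108/3.0083)·0.929032 = -0.050199
denominator = 1 − 1.364954 = -0.364954
p = -0.050199 / -0.364954 = 0.1375

p = 0.1375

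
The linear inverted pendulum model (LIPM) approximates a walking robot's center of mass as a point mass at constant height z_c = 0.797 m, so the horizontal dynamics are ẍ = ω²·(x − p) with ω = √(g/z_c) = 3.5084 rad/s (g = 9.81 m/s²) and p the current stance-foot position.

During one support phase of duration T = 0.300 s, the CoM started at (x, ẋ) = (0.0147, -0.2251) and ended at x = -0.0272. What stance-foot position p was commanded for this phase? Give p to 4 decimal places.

ωT = 3.5084·0.300 = 1.052520; cosh(ωT) = 1.606959, sinh(ωT) = 1.257902
x(T) = p + (x₀−p)·cosh(ωT) + (ẋ₀/ω)·sinh(ωT) ⇒ p·(1 − cosh) = x(T) − x₀·cosh − (ẋ₀/ω)·sinh
numerator   = -0.0272 − (0.0147)·1.606959 − (-0.2251/3.5084)·1.257902 = 0.029885
denominator = 1 − 1.606959 = -0.606959
p = 0.029885 / -0.606959 = -0.0492

p = -0.0492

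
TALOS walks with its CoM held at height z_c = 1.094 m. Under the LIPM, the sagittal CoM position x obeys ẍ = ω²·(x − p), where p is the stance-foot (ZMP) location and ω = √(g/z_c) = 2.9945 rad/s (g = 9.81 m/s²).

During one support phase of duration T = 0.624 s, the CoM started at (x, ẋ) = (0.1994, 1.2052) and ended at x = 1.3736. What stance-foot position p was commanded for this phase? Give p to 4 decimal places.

p = 0.2419

ωT = 2.9945·0.624 = 1.868568; cosh(ωT) = 3.316678, sinh(ωT) = 3.162334
x(T) = p + (x₀−p)·cosh(ωT) + (ẋ₀/ω)·sinh(ωT) ⇒ p·(1 − cosh) = x(T) − x₀·cosh − (ẋ₀/ω)·sinh
numerator   = 1.3736 − (0.1994)·3.316678 − (1.2052/2.9945)·3.162334 = -0.560494
denominator = 1 − 3.316678 = -2.316678
p = -0.560494 / -2.316678 = 0.2419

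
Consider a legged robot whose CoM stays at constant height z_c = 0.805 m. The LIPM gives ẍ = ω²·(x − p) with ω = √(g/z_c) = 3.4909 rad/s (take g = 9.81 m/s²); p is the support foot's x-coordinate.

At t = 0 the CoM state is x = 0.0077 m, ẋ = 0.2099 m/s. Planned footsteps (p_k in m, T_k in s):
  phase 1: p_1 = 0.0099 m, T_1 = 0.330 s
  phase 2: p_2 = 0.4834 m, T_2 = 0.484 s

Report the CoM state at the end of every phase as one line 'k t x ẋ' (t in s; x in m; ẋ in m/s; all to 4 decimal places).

phase 1: p=0.0099, T=0.330, ωT=1.151997, cosh=1.740256, sinh=1.424251; start (x,ẋ)=(0.007700, 0.209900) → end (x,ẋ)=(0.091708, 0.354341)
phase 2: p=0.4834, T=0.484, ωT=1.689596, cosh=2.800942, sinh=2.616348; start (x,ẋ)=(0.091708, 0.354341) → end (x,ẋ)=(-0.348135, -2.584989)

1 0.3300 0.0917 0.3543
2 0.8140 -0.3481 -2.5850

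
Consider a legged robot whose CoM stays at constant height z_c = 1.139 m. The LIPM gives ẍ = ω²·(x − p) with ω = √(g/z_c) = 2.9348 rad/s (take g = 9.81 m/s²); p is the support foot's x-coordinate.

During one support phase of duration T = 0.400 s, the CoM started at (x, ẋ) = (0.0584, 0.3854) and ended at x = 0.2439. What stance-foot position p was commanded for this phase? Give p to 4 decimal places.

ωT = 2.9348·0.400 = 1.173920; cosh(ωT) = 1.771900, sinh(ωT) = 1.462747
x(T) = p + (x₀−p)·cosh(ωT) + (ẋ₀/ω)·sinh(ωT) ⇒ p·(1 − cosh) = x(T) − x₀·cosh − (ẋ₀/ω)·sinh
numerator   = 0.2439 − (0.0584)·1.771900 − (0.3854/2.9348)·1.462747 = -0.051668
denominator = 1 − 1.771900 = -0.771900
p = -0.051668 / -0.771900 = 0.0669

p = 0.0669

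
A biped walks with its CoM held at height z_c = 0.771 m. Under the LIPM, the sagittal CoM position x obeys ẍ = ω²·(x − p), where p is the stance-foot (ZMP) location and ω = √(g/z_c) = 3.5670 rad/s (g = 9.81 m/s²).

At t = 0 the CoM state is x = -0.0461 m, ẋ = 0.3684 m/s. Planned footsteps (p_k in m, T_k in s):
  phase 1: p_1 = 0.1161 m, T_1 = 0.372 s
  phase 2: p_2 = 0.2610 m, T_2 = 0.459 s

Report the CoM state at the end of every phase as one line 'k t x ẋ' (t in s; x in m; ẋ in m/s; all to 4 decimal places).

1 0.3720 -0.0302 -0.2705
2 0.8310 -0.7033 -3.2903

phase 1: p=0.1161, T=0.372, ωT=1.326924, cosh=2.017361, sinh=1.752069; start (x,ẋ)=(-0.046100, 0.368400) → end (x,ẋ)=(-0.030162, -0.270494)
phase 2: p=0.2610, T=0.459, ωT=1.637253, cosh=2.667771, sinh=2.473257; start (x,ẋ)=(-0.030162, -0.270494) → end (x,ẋ)=(-0.703307, -3.290281)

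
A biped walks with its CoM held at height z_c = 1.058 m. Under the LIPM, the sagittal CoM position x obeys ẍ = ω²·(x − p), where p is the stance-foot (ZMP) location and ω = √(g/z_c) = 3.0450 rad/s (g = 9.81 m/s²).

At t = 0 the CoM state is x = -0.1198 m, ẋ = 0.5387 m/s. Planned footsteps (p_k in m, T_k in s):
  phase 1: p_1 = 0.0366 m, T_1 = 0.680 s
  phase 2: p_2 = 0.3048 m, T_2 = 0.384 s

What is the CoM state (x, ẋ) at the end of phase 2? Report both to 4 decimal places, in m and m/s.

phase 1: p=0.0366, T=0.680, ωT=2.070600, cosh=4.027845, sinh=3.901735; start (x,ẋ)=(-0.119800, 0.538700) → end (x,ẋ)=(0.096913, 0.311646)
phase 2: p=0.3048, T=0.384, ωT=1.169280, cosh=1.765132, sinh=1.454542; start (x,ẋ)=(0.096913, 0.311646) → end (x,ẋ)=(0.086719, -0.370654)

x = 0.0867, ẋ = -0.3707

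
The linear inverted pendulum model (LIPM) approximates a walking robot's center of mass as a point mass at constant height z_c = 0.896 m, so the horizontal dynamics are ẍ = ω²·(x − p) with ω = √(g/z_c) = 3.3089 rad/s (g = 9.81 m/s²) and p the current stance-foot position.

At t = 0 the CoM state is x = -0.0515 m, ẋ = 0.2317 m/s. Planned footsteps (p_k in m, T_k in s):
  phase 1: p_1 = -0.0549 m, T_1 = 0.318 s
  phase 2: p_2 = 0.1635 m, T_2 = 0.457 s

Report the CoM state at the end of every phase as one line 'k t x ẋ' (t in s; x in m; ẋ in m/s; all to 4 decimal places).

phase 1: p=-0.0549, T=0.318, ωT=1.052230, cosh=1.606595, sinh=1.257437; start (x,ẋ)=(-0.051500, 0.231700) → end (x,ẋ)=(0.038612, 0.386394)
phase 2: p=0.1635, T=0.457, ωT=1.512167, cosh=2.378492, sinh=2.158060; start (x,ẋ)=(0.038612, 0.386394) → end (x,ẋ)=(0.118461, 0.027237)

1 0.3180 0.0386 0.3864
2 0.7750 0.1185 0.0272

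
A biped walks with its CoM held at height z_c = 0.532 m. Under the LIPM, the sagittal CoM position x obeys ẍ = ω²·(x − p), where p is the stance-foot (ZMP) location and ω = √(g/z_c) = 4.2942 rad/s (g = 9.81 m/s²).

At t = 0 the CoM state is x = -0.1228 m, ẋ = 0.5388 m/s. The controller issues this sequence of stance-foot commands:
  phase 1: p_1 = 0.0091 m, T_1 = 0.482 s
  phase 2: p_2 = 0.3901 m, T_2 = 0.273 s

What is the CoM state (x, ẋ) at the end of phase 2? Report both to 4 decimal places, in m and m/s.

phase 1: p=0.0091, T=0.482, ωT=2.069804, cosh=4.024742, sinh=3.898531; start (x,ẋ)=(-0.122800, 0.538800) → end (x,ẋ)=(-0.032609, -0.039617)
phase 2: p=0.3901, T=0.273, ωT=1.172317, cosh=1.769557, sinh=1.459908; start (x,ẋ)=(-0.032609, -0.039617) → end (x,ẋ)=(-0.371376, -2.720123)

x = -0.3714, ẋ = -2.7201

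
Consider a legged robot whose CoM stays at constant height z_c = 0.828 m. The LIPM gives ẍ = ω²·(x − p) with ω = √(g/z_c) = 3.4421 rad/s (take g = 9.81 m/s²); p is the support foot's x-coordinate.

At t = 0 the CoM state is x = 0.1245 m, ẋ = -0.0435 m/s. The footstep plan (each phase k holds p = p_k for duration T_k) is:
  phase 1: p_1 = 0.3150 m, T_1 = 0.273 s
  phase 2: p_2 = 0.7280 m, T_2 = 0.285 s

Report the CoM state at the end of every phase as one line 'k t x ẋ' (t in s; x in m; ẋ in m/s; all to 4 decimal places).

1 0.2730 0.0203 -0.7751
2 0.5580 -0.6065 -3.9707

phase 1: p=0.3150, T=0.273, ωT=0.939693, cosh=1.474972, sinh=1.084224; start (x,ẋ)=(0.124500, -0.043500) → end (x,ẋ)=(0.020316, -0.775109)
phase 2: p=0.7280, T=0.285, ωT=0.980998, cosh=1.521027, sinh=1.146091; start (x,ẋ)=(0.020316, -0.775109) → end (x,ẋ)=(-0.606489, -3.970747)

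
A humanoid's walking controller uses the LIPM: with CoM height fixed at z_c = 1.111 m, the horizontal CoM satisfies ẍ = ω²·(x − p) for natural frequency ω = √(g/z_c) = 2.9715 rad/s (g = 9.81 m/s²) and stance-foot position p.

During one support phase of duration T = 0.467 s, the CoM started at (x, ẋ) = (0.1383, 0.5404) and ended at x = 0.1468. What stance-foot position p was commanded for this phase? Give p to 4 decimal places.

p = 0.4336

ωT = 2.9715·0.467 = 1.387690; cosh(ωT) = 2.127620, sinh(ωT) = 1.877969
x(T) = p + (x₀−p)·cosh(ωT) + (ẋ₀/ω)·sinh(ωT) ⇒ p·(1 − cosh) = x(T) − x₀·cosh − (ẋ₀/ω)·sinh
numerator   = 0.1468 − (0.1383)·2.127620 − (0.5404/2.9715)·1.877969 = -0.488979
denominator = 1 − 2.127620 = -1.127620
p = -0.488979 / -1.127620 = 0.4336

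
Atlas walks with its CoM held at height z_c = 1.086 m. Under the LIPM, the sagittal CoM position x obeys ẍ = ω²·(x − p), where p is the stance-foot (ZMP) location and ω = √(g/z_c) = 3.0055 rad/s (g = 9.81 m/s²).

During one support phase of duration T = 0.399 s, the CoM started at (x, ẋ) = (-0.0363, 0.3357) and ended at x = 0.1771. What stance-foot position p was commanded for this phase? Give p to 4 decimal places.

p = -0.0918

ωT = 3.0055·0.399 = 1.199195; cosh(ωT) = 1.809440, sinh(ωT) = 1.508003
x(T) = p + (x₀−p)·cosh(ωT) + (ẋ₀/ω)·sinh(ωT) ⇒ p·(1 − cosh) = x(T) − x₀·cosh − (ẋ₀/ω)·sinh
numerator   = 0.1771 − (-0.0363)·1.809440 − (0.3357/3.0055)·1.508003 = 0.074346
denominator = 1 − 1.809440 = -0.809440
p = 0.074346 / -0.809440 = -0.0918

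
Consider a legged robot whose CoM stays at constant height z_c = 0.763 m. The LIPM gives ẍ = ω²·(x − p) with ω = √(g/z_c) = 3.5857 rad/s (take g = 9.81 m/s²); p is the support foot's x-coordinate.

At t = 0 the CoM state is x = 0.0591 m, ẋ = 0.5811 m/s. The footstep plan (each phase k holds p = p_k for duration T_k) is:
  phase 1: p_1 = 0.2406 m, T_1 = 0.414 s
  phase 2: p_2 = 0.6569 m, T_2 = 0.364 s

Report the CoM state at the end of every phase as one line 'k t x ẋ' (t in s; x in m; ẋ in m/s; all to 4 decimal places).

phase 1: p=0.2406, T=0.414, ωT=1.484480, cosh=2.319645, sinh=2.093025; start (x,ẋ)=(0.059100, 0.581100) → end (x,ẋ)=(0.158781, -0.014204)
phase 2: p=0.6569, T=0.364, ωT=1.305195, cosh=1.979764, sinh=1.708644; start (x,ẋ)=(0.158781, -0.014204) → end (x,ẋ)=(-0.336027, -3.079940)

1 0.4140 0.1588 -0.0142
2 0.7780 -0.3360 -3.0799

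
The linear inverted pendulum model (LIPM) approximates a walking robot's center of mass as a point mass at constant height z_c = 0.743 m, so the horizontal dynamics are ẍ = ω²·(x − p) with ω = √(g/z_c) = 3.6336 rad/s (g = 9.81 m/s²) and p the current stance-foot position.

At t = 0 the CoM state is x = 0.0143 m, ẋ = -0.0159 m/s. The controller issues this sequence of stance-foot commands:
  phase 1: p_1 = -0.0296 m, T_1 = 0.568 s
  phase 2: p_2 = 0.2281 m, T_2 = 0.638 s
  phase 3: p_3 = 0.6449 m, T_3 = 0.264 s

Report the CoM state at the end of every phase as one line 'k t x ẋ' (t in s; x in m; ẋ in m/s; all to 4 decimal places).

phase 1: p=-0.0296, T=0.568, ωT=2.063885, cosh=4.001734, sinh=3.874775; start (x,ẋ)=(0.014300, -0.015900) → end (x,ẋ)=(0.129121, 0.554457)
phase 2: p=0.2281, T=0.638, ωT=2.318237, cosh=5.128098, sinh=5.029651; start (x,ẋ)=(0.129121, 0.554457) → end (x,ẋ)=(0.488008, 1.034393)
phase 3: p=0.6449, T=0.264, ωT=0.959270, cosh=1.496482, sinh=1.113310; start (x,ẋ)=(0.488008, 1.034393) → end (x,ẋ)=(0.727045, 0.913272)

1 0.5680 0.1291 0.5545
2 1.2060 0.4880 1.0344
3 1.4700 0.7270 0.9133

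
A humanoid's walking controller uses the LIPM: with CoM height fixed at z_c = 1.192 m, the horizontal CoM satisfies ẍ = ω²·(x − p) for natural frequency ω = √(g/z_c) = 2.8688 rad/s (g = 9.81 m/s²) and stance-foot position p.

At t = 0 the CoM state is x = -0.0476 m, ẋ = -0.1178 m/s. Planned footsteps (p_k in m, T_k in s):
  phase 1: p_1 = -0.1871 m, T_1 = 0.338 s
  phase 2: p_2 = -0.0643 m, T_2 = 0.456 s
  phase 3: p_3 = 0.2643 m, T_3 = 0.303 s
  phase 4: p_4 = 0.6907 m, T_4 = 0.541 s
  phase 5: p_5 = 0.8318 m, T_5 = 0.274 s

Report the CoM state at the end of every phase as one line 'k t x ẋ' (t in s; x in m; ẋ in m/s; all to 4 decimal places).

1 0.3380 -0.0231 0.2741
2 0.7940 0.1814 0.7469
3 1.0970 0.4039 0.8134
4 1.6380 0.6226 0.1513
5 1.9120 0.6005 -0.3212

phase 1: p=-0.1871, T=0.338, ωT=0.969654, cosh=1.508124, sinh=1.128909; start (x,ẋ)=(-0.047600, -0.117800) → end (x,ẋ)=(-0.023073, 0.274130)
phase 2: p=-0.0643, T=0.456, ωT=1.308173, cosh=1.984861, sinh=1.714547; start (x,ẋ)=(-0.023073, 0.274130) → end (x,ẋ)=(0.181365, 0.746895)
phase 3: p=0.2643, T=0.303, ωT=0.869246, cosh=1.402190, sinh=0.982923; start (x,ẋ)=(0.181365, 0.746895) → end (x,ẋ)=(0.403915, 0.813428)
phase 4: p=0.6907, T=0.541, ωT=1.552021, cosh=2.466410, sinh=2.254591; start (x,ẋ)=(0.403915, 0.813428) → end (x,ẋ)=(0.622643, 0.151329)
phase 5: p=0.8318, T=0.274, ωT=0.786051, cosh=1.325177, sinh=0.869536; start (x,ẋ)=(0.622643, 0.151329) → end (x,ẋ)=(0.600498, -0.321210)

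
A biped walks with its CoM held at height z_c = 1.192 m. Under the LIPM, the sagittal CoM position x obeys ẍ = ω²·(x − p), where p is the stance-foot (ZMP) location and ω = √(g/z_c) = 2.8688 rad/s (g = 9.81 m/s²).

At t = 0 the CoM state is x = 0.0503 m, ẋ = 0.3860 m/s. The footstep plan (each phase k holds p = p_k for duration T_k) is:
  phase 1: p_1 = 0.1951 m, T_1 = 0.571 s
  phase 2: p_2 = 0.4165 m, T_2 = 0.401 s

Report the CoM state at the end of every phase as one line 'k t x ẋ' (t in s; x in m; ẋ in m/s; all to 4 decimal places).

phase 1: p=0.1951, T=0.571, ωT=1.638085, cosh=2.669829, sinh=2.475477; start (x,ẋ)=(0.050300, 0.386000) → end (x,ẋ)=(0.141587, 0.002235)
phase 2: p=0.4165, T=0.401, ωT=1.150389, cosh=1.737967, sinh=1.421454; start (x,ẋ)=(0.141587, 0.002235) → end (x,ẋ)=(-0.060183, -1.117175)

1 0.5710 0.1416 0.0022
2 0.9720 -0.0602 -1.1172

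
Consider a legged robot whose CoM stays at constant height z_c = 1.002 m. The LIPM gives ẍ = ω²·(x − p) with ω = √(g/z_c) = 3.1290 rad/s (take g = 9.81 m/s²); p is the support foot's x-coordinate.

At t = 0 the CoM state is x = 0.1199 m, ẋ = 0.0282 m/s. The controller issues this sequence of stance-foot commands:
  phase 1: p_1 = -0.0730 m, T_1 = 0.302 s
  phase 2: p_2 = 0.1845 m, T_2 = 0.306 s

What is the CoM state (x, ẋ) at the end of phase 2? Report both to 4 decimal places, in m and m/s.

x = 0.4900, ẋ = 1.1794

phase 1: p=-0.0730, T=0.302, ωT=0.944958, cosh=1.480701, sinh=1.092005; start (x,ẋ)=(0.119900, 0.028200) → end (x,ẋ)=(0.222469, 0.700872)
phase 2: p=0.1845, T=0.306, ωT=0.957474, cosh=1.494484, sinh=1.110623; start (x,ẋ)=(0.222469, 0.700872) → end (x,ẋ)=(0.490015, 1.179390)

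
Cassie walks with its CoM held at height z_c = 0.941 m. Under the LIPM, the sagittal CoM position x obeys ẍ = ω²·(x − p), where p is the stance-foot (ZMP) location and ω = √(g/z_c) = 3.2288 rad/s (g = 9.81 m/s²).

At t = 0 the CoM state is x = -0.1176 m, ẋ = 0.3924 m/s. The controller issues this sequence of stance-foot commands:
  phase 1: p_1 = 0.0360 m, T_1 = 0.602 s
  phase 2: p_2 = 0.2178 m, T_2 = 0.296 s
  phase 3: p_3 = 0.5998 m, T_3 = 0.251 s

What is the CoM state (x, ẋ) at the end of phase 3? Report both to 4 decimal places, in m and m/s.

phase 1: p=0.0360, T=0.602, ωT=1.943738, cosh=3.563988, sinh=3.420820; start (x,ẋ)=(-0.117600, 0.392400) → end (x,ẋ)=(-0.095692, -0.298025)
phase 2: p=0.2178, T=0.296, ωT=0.955725, cosh=1.492544, sinh=1.108011; start (x,ẋ)=(-0.095692, -0.298025) → end (x,ẋ)=(-0.352373, -1.566348)
phase 3: p=0.5998, T=0.251, ωT=0.810429, cosh=1.346770, sinh=0.902102; start (x,ẋ)=(-0.352373, -1.566348) → end (x,ẋ)=(-1.120183, -4.882911)

x = -1.1202, ẋ = -4.8829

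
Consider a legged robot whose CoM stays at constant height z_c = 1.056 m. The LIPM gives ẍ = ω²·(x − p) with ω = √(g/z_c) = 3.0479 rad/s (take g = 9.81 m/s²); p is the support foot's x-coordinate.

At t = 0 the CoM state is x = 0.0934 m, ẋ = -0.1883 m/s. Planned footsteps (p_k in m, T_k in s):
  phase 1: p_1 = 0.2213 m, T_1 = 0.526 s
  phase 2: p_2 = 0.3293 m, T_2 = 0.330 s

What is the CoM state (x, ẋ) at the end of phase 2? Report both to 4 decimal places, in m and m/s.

phase 1: p=0.2213, T=0.526, ωT=1.603195, cosh=2.585069, sinh=2.383816; start (x,ẋ)=(0.093400, -0.188300) → end (x,ẋ)=(-0.256603, -1.416043)
phase 2: p=0.3293, T=0.330, ωT=1.005807, cosh=1.549931, sinh=1.184182; start (x,ẋ)=(-0.256603, -1.416043) → end (x,ẋ)=(-1.128976, -4.309450)

x = -1.1290, ẋ = -4.3094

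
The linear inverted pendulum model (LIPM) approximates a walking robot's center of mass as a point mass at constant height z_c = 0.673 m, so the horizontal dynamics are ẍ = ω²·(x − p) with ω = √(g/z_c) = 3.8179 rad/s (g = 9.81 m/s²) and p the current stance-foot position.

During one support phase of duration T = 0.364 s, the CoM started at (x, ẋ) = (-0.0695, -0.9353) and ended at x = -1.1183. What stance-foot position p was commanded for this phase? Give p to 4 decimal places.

ωT = 3.8179·0.364 = 1.389716; cosh(ωT) = 2.131427, sinh(ωT) = 1.882281
x(T) = p + (x₀−p)·cosh(ωT) + (ẋ₀/ω)·sinh(ωT) ⇒ p·(1 − cosh) = x(T) − x₀·cosh − (ẋ₀/ω)·sinh
numerator   = -1.1183 − (-0.0695)·2.131427 − (-0.9353/3.8179)·1.882281 = -0.509049
denominator = 1 − 2.131427 = -1.131427
p = -0.509049 / -1.131427 = 0.4499

p = 0.4499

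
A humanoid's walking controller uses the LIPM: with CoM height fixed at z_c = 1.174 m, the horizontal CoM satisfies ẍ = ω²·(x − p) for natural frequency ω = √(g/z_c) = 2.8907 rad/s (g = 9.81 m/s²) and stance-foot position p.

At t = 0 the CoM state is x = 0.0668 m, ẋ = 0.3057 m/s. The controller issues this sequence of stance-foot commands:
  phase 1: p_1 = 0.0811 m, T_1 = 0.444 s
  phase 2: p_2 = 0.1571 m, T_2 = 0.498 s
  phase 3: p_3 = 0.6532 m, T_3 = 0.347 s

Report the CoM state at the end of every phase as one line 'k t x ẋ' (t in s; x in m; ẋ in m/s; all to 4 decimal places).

1 0.4440 0.2295 0.5251
2 0.9420 0.6801 1.5867
3 1.2890 1.3424 2.5458

phase 1: p=0.0811, T=0.444, ωT=1.283471, cosh=1.943109, sinh=1.666035; start (x,ẋ)=(0.066800, 0.305700) → end (x,ẋ)=(0.229502, 0.525140)
phase 2: p=0.1571, T=0.498, ωT=1.439569, cosh=2.227953, sinh=1.990923; start (x,ẋ)=(0.229502, 0.525140) → end (x,ẋ)=(0.680089, 1.586669)
phase 3: p=0.6532, T=0.347, ωT=1.003073, cosh=1.546699, sinh=1.179948; start (x,ẋ)=(0.680089, 1.586669) → end (x,ẋ)=(1.342448, 2.545815)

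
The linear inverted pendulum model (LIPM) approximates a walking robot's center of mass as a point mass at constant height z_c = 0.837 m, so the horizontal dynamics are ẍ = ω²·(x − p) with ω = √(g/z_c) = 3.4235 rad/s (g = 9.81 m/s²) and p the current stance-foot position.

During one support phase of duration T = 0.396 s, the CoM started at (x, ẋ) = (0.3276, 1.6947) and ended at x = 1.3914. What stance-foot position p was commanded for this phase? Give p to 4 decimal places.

ωT = 3.4235·0.396 = 1.355706; cosh(ωT) = 2.068632, sinh(ωT) = 1.810867
x(T) = p + (x₀−p)·cosh(ωT) + (ẋ₀/ω)·sinh(ωT) ⇒ p·(1 − cosh) = x(T) − x₀·cosh − (ẋ₀/ω)·sinh
numerator   = 1.3914 − (0.3276)·2.068632 − (1.6947/3.4235)·1.810867 = -0.182699
denominator = 1 − 2.068632 = -1.068632
p = -0.182699 / -1.068632 = 0.1710

p = 0.1710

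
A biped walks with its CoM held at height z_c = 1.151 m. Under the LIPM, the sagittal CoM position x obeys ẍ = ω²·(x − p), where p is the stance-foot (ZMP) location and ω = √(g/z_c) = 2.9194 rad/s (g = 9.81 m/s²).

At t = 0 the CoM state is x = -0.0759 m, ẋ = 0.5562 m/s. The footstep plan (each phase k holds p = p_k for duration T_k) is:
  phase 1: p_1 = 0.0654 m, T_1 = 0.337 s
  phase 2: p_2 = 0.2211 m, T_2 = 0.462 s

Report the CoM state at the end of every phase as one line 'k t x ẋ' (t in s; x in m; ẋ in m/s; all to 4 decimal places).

1 0.3370 0.0692 0.3733
2 0.7990 0.1385 -0.0293

phase 1: p=0.0654, T=0.337, ωT=0.983838, cosh=1.524288, sinh=1.150414; start (x,ẋ)=(-0.075900, 0.556200) → end (x,ẋ)=(0.069193, 0.373250)
phase 2: p=0.2211, T=0.462, ωT=1.348763, cosh=2.056109, sinh=1.796547; start (x,ẋ)=(0.069193, 0.373250) → end (x,ẋ)=(0.138455, -0.029283)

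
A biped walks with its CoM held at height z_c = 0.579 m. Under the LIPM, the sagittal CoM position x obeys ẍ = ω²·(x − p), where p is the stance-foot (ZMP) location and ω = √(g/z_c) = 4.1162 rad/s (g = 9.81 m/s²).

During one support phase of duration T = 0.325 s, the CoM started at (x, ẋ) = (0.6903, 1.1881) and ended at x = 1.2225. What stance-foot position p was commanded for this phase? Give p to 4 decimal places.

p = 0.6709

ωT = 4.1162·0.325 = 1.337765; cosh(ωT) = 2.036475, sinh(ωT) = 1.774043
x(T) = p + (x₀−p)·cosh(ωT) + (ẋ₀/ω)·sinh(ωT) ⇒ p·(1 − cosh) = x(T) − x₀·cosh − (ẋ₀/ω)·sinh
numerator   = 1.2225 − (0.6903)·2.036475 − (1.1881/4.1162)·1.774043 = -0.695338
denominator = 1 − 2.036475 = -1.036475
p = -0.695338 / -1.036475 = 0.6709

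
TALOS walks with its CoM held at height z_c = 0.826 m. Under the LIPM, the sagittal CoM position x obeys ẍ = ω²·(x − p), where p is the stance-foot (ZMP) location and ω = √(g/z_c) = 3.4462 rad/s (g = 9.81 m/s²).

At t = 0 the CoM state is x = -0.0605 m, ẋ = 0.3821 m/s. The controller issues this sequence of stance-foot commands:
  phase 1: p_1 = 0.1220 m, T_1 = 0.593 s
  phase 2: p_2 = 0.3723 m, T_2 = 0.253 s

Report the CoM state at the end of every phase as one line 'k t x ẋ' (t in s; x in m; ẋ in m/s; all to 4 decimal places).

phase 1: p=0.1220, T=0.593, ωT=2.043597, cosh=3.923940, sinh=3.794379; start (x,ẋ)=(-0.060500, 0.382100) → end (x,ẋ)=(-0.173415, -0.887067)
phase 2: p=0.3723, T=0.253, ωT=0.871889, cosh=1.404792, sinh=0.986631; start (x,ẋ)=(-0.173415, -0.887067) → end (x,ẋ)=(-0.648279, -3.101643)

1 0.5930 -0.1734 -0.8871
2 0.8460 -0.6483 -3.1016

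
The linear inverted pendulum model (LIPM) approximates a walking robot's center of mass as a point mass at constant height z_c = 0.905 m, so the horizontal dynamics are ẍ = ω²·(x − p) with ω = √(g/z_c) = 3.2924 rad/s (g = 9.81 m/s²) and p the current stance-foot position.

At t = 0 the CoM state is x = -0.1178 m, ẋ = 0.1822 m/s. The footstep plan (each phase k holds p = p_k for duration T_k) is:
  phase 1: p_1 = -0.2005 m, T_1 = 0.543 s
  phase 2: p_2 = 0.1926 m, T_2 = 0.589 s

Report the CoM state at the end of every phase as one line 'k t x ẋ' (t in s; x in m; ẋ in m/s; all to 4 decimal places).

1 0.5430 0.2143 1.3505
2 1.1320 1.6660 5.0351

phase 1: p=-0.2005, T=0.543, ωT=1.787773, cosh=3.071731, sinh=2.904399; start (x,ẋ)=(-0.117800, 0.182200) → end (x,ẋ)=(0.214260, 1.350483)
phase 2: p=0.1926, T=0.589, ωT=1.939224, cosh=3.548583, sinh=3.404767; start (x,ẋ)=(0.214260, 1.350483) → end (x,ẋ)=(1.666038, 5.035112)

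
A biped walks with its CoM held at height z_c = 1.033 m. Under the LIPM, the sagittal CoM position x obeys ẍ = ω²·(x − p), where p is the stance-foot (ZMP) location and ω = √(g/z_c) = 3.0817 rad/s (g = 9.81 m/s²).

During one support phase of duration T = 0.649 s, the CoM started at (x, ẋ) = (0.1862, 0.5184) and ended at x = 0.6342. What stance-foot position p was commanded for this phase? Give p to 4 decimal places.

ωT = 3.0817·0.649 = 2.000023; cosh(ωT) = 3.762280, sinh(ωT) = 3.626948
x(T) = p + (x₀−p)·cosh(ωT) + (ẋ₀/ω)·sinh(ωT) ⇒ p·(1 − cosh) = x(T) − x₀·cosh − (ẋ₀/ω)·sinh
numerator   = 0.6342 − (0.1862)·3.762280 − (0.5184/3.0817)·3.626948 = -0.676458
denominator = 1 − 3.762280 = -2.762280
p = -0.676458 / -2.762280 = 0.2449

p = 0.2449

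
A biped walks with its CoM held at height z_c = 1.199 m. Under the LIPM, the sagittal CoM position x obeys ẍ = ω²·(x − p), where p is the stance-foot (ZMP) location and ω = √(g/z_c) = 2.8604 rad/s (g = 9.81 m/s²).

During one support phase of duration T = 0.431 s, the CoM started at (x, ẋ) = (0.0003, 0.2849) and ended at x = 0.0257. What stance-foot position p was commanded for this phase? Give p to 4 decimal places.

ωT = 2.8604·0.431 = 1.232832; cosh(ωT) = 1.861200, sinh(ωT) = 1.569734
x(T) = p + (x₀−p)·cosh(ωT) + (ẋ₀/ω)·sinh(ωT) ⇒ p·(1 − cosh) = x(T) − x₀·cosh − (ẋ₀/ω)·sinh
numerator   = 0.0257 − (0.0003)·1.861200 − (0.2849/2.8604)·1.569734 = -0.131206
denominator = 1 − 1.861200 = -0.861200
p = -0.131206 / -0.861200 = 0.1524

p = 0.1524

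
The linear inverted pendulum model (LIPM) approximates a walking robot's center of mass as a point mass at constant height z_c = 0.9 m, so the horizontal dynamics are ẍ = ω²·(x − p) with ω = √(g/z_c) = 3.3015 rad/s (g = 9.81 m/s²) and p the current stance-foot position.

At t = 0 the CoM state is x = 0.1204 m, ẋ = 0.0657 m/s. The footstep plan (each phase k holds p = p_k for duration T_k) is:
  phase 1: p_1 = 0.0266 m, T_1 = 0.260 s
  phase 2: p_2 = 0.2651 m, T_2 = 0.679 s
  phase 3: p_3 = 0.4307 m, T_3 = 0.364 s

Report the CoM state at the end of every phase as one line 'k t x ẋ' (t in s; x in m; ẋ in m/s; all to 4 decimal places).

phase 1: p=0.0266, T=0.260, ωT=0.858390, cosh=1.391601, sinh=0.967758; start (x,ẋ)=(0.120400, 0.065700) → end (x,ẋ)=(0.176391, 0.391124)
phase 2: p=0.2651, T=0.679, ωT=2.241719, cosh=4.757882, sinh=4.651606; start (x,ẋ)=(0.176391, 0.391124) → end (x,ẋ)=(0.394101, 0.498588)
phase 3: p=0.4307, T=0.364, ωT=1.201746, cosh=1.813294, sinh=1.512625; start (x,ẋ)=(0.394101, 0.498588) → end (x,ẋ)=(0.592769, 0.721311)

1 0.2600 0.1764 0.3911
2 0.9390 0.3941 0.4986
3 1.3030 0.5928 0.7213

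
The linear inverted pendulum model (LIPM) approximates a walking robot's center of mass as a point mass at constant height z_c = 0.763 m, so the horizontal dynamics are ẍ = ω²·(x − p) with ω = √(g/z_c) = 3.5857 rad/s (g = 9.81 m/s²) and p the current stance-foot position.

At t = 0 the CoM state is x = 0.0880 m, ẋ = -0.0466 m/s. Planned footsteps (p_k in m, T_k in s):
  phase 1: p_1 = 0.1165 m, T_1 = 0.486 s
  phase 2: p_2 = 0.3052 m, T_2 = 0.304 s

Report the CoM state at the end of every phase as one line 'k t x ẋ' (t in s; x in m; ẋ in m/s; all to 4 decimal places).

1 0.4860 -0.0034 -0.4201
2 0.7900 -0.3602 -2.1550

phase 1: p=0.1165, T=0.486, ωT=1.742650, cosh=2.943759, sinh=2.768703; start (x,ẋ)=(0.088000, -0.046600) → end (x,ẋ)=(-0.003379, -0.420120)
phase 2: p=0.3052, T=0.304, ωT=1.090053, cosh=1.655315, sinh=1.319116; start (x,ẋ)=(-0.003379, -0.420120) → end (x,ẋ)=(-0.360151, -2.154997)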